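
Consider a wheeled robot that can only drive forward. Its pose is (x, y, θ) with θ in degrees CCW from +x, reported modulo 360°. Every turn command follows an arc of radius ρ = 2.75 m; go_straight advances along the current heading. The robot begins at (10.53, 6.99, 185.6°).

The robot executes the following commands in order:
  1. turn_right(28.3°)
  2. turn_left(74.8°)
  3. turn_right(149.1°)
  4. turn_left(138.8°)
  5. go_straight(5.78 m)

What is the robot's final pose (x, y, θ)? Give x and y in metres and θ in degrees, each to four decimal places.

set_pose: (x, y, θ) = (10.5300, 6.9900, 185.6000°), ρ = 2.75
turn_right(28.3°): centre at ρ to the right, rotate −28.3° → (9.2004, 7.1899, 157.3000°)
turn_left(74.8°): centre at ρ to the left, rotate +74.8° → (5.9692, 6.3422, 232.1000°)
turn_right(149.1°): centre at ρ to the right, rotate −149.1° → (1.0697, 8.3666, 83.0000°)
turn_left(138.8°): centre at ρ to the left, rotate +138.8° → (-3.4928, 10.7518, 221.8000°)
go_straight(5.78): x += 5.78·cos θ, y += 5.78·sin θ → (-7.8016, 6.8993, 221.8000°)

(-7.8016, 6.8993, 221.8000°)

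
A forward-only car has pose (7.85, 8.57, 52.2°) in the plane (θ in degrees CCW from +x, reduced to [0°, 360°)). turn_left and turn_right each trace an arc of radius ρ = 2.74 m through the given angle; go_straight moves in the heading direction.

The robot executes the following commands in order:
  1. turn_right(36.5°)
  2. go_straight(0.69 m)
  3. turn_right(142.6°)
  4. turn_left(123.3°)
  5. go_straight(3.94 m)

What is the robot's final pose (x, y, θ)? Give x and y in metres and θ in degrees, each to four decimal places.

set_pose: (x, y, θ) = (7.8500, 8.5700, 52.2000°), ρ = 2.74
turn_right(36.5°): centre at ρ to the right, rotate −36.5° → (9.2736, 9.5284, 15.7000°)
go_straight(0.69): x += 0.69·cos θ, y += 0.69·sin θ → (9.9378, 9.7151, 15.7000°)
turn_right(142.6°): centre at ρ to the right, rotate −142.6° → (12.8704, 5.4322, -126.9000° ≡ 233.1000°)
turn_left(123.3°): centre at ρ to the left, rotate +123.3° → (14.8895, 1.0525, 356.4000°)
go_straight(3.94): x += 3.94·cos θ, y += 3.94·sin θ → (18.8217, 0.8051, 356.4000°)

(18.8217, 0.8051, 356.4000°)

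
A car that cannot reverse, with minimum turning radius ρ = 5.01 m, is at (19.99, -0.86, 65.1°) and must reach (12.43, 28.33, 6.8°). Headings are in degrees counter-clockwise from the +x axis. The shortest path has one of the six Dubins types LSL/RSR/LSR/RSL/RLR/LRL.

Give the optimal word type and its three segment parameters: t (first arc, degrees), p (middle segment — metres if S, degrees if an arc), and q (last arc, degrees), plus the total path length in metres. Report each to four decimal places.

LSR: t = 57.9346°, p = 19.8529 m, q = 116.2346°, L = 35.0824 m

Let ψ = atan2(Δy, Δx) = atan2(29.19, -7.56) = 104.5201° be the start→goal bearing.
Normalize: d = |goal − start| / ρ = 30.153104/5.01 = 6.018584, α = (θ_start − ψ) mod 360° = 320.5799° = 5.595174 rad, β = (θ_goal − ψ) mod 360° = 262.2799° = 4.577647 rad.
Common terms: sin α = -0.635002, cos α = 0.772510, sin β = -0.990936, cos β = -0.134335, cos(α−β) = 0.525472, d² = 36.223350. Work in radians in the unit-radius frame; every candidate has L = ρ·(t + p + q).
LSL: p² = 2 + d² − 2cos(α−β) + 2d(sin α − sin β) = 41.456841; p = √p² = 6.438699; φ = atan2(cos β − cos α, d + sin α − sin β) = -0.141313 rad; t = (φ − α) mod 2π = 0.546699 rad, q = (β − φ) mod 2π = 4.718960 rad → L = 5.01·(0.546699 + 6.438699 + 4.718960) = 5.01·11.704357 = 58.638829 m
RSR: p² = 2 + d² − 2cos(α−β) + 2d(sin β − sin α) = 32.887972; p = √p² = 5.734804; φ = atan2(cos α − cos β, d − sin α + sin β) = 0.158797 rad; t = (α − φ) mod 2π = 5.436377 rad, q = (φ − β) mod 2π = 1.864335 rad → L = 5.01·(5.436377 + 5.734804 + 1.864335) = 5.01·13.035516 = 65.307934 m
LSR: p² = d² − 2 + 2cos(α−β) + 2d(sin α + sin β) = 15.702602; p = √p² = 3.962651; φ = atan2(−cos α − cos β, d + sin α + sin β) − atan2(−2, p) = 0.323137 rad; t = (φ − α) mod 2π = 1.011149 rad, q = (φ − β) mod 2π = 2.028676 rad → L = 5.01·(1.011149 + 3.962651 + 2.028676) = 5.01·7.002475 = 35.082401 m
RSL: p² = d² − 2 + 2cos(α−β) − 2d(sin α + sin β) = 54.845984; p = √p² = 7.405807; φ = atan2(cos α + cos β, d − sin α − sin β) − atan2(2, p) = -0.180478 rad; t = (α − φ) mod 2π = 5.775652 rad, q = (β − φ) mod 2π = 4.758125 rad → L = 5.01·(5.775652 + 7.405807 + 4.758125) = 5.01·17.939584 = 89.877316 m
RLR: c = (6 − d² + 2cos(α−β) + 2d(sin α − sin β))/8 = -3.110996, |c| > 1 → infeasible
LRL: c = (6 − d² + 2cos(α−β) − 2d(sin α − sin β))/8 = -4.182105, |c| > 1 → infeasible
Shortest: LSR with L = 35.082401 m ≈ 35.0824 m
Convert LSR to answer units (arcs ×180/π): t = 1.011149·180/π = 57.9346°, p = ρ·p = 5.01·3.962651 = 19.8529 m, q = 2.028676·180/π = 116.2346°, L = 35.0824 m.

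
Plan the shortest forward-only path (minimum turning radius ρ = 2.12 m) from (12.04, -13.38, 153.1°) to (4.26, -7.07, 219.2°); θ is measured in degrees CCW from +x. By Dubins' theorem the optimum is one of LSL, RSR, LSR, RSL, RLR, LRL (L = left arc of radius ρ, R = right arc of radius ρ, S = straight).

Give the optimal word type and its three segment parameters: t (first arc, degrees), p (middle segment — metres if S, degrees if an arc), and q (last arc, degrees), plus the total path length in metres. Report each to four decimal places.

Let ψ = atan2(Δy, Δx) = atan2(6.31, -7.78) = 140.9561° be the start→goal bearing.
Normalize: d = |goal − start| / ρ = 10.017210/2.12 = 4.725099, α = (θ_start − ψ) mod 360° = 12.1439° = 0.211951 rad, β = (θ_goal − ψ) mod 360° = 78.2439° = 1.365614 rad.
Common terms: sin α = 0.210368, cos α = 0.977622, sin β = 0.979024, cos β = 0.203746, cos(α−β) = 0.405142, d² = 22.326562. Work in radians in the unit-radius frame; every candidate has L = ρ·(t + p + q).
LSL: p² = 2 + d² − 2cos(α−β) + 2d(sin α − sin β) = 16.252328; p = √p² = 4.031418; φ = atan2(cos β − cos α, d + sin α − sin β) = -0.193160 rad; t = (φ − α) mod 2π = 5.878074 rad, q = (β − φ) mod 2π = 1.558774 rad → L = 2.12·(5.878074 + 4.031418 + 1.558774) = 2.12·11.468266 = 24.312723 m
RSR: p² = 2 + d² − 2cos(α−β) + 2d(sin β − sin α) = 30.780229; p = √p² = 5.547993; φ = atan2(cos α − cos β, d − sin α + sin β) = 0.139944 rad; t = (α − φ) mod 2π = 0.072007 rad, q = (φ − β) mod 2π = 5.057515 rad → L = 2.12·(0.072007 + 5.547993 + 5.057515) = 2.12·10.677516 = 22.636334 m
LSR: p² = d² − 2 + 2cos(α−β) + 2d(sin α + sin β) = 32.376834; p = √p² = 5.690064; φ = atan2(−cos α − cos β, d + sin α + sin β) − atan2(−2, p) = 0.140855 rad; t = (φ − α) mod 2π = 6.212089 rad, q = (φ − β) mod 2π = 5.058426 rad → L = 2.12·(6.212089 + 5.690064 + 5.058426) = 2.12·16.960579 = 35.956428 m
RSL: p² = d² − 2 + 2cos(α−β) − 2d(sin α + sin β) = 9.896856; p = √p² = 3.145927; φ = atan2(cos α + cos β, d − sin α − sin β) − atan2(2, p) = -0.243824 rad; t = (α − φ) mod 2π = 0.455776 rad, q = (β − φ) mod 2π = 1.609438 rad → L = 2.12·(0.455776 + 3.145927 + 1.609438) = 2.12·5.211141 = 11.047619 m
RLR: c = (6 − d² + 2cos(α−β) + 2d(sin α − sin β))/8 = -2.847529, |c| > 1 → infeasible
LRL: c = (6 − d² + 2cos(α−β) − 2d(sin α − sin β))/8 = -1.031541, |c| > 1 → infeasible
Shortest: RSL with L = 11.047619 m ≈ 11.0476 m
Convert RSL to answer units (arcs ×180/π): t = 0.455776·180/π = 26.1140°, p = ρ·p = 2.12·3.145927 = 6.6694 m, q = 1.609438·180/π = 92.2140°, L = 11.0476 m.

RSL: t = 26.1140°, p = 6.6694 m, q = 92.2140°, L = 11.0476 m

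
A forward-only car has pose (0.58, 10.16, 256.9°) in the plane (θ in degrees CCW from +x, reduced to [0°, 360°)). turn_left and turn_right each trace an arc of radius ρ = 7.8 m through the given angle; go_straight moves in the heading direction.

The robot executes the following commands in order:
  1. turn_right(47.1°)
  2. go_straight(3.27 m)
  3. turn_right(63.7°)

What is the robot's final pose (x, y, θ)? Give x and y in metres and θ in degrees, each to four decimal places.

(-14.2050, 3.8287, 146.1000°)

set_pose: (x, y, θ) = (0.5800, 10.1600, 256.9000°), ρ = 7.8
turn_right(47.1°): centre at ρ to the right, rotate −47.1° → (-3.1406, 5.1593, 209.8000°)
go_straight(3.27): x += 3.27·cos θ, y += 3.27·sin θ → (-5.9782, 3.5342, 209.8000°)
turn_right(63.7°): centre at ρ to the right, rotate −63.7° → (-14.2050, 3.8287, 146.1000°)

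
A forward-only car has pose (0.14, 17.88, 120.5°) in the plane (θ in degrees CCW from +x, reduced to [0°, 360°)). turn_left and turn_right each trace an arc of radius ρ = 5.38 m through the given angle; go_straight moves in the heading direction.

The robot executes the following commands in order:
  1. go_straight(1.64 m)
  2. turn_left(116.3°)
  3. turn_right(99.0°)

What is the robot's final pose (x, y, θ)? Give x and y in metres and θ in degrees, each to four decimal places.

set_pose: (x, y, θ) = (0.1400, 17.8800, 120.5000°), ρ = 5.38
go_straight(1.64): x += 1.64·cos θ, y += 1.64·sin θ → (-0.6924, 19.2931, 120.5000°)
turn_left(116.3°): centre at ρ to the left, rotate +116.3° → (-9.8297, 19.5084, 236.8000°)
turn_right(99.0°): centre at ρ to the right, rotate −99.0° → (-17.9454, 18.4688, 137.8000°)

(-17.9454, 18.4688, 137.8000°)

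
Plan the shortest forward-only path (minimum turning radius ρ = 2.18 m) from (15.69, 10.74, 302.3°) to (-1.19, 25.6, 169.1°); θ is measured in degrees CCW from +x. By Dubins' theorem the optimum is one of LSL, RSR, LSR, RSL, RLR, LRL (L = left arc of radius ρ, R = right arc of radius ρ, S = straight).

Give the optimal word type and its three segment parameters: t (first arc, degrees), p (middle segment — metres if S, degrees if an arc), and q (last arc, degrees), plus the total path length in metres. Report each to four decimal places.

RSL: t = 176.3620°, p = 20.3089 m, q = 43.1620°, L = 28.6614 m

Let ψ = atan2(Δy, Δx) = atan2(14.86, -16.88) = 138.6415° be the start→goal bearing.
Normalize: d = |goal − start| / ρ = 22.488975/2.18 = 10.316044, α = (θ_start − ψ) mod 360° = 163.6585° = 2.856379 rad, β = (θ_goal − ψ) mod 360° = 30.4585° = 0.531601 rad.
Common terms: sin α = 0.281362, cos α = -0.959602, sin β = 0.506914, cos β = 0.861997, cos(α−β) = -0.684547, d² = 106.420756. Work in radians in the unit-radius frame; every candidate has L = ρ·(t + p + q).
LSL: p² = 2 + d² − 2cos(α−β) + 2d(sin α − sin β) = 105.136243; p = √p² = 10.253597; φ = atan2(cos β − cos α, d + sin α − sin β) = 0.178603 rad; t = (φ − α) mod 2π = 3.605408 rad, q = (β − φ) mod 2π = 0.352998 rad → L = 2.18·(3.605408 + 10.253597 + 0.352998) = 2.18·14.212003 = 30.982167 m
RSR: p² = 2 + d² − 2cos(α−β) + 2d(sin β − sin α) = 114.443457; p = √p² = 10.697825; φ = atan2(cos α − cos β, d − sin α + sin β) = -0.171111 rad; t = (α − φ) mod 2π = 3.027491 rad, q = (φ − β) mod 2π = 5.580473 rad → L = 2.18·(3.027491 + 10.697825 + 5.580473) = 2.18·19.305789 = 42.086619 m
LSR: p² = d² − 2 + 2cos(α−β) + 2d(sin α + sin β) = 119.315441; p = √p² = 10.923161; φ = atan2(−cos α − cos β, d + sin α + sin β) − atan2(−2, p) = 0.189881 rad; t = (φ − α) mod 2π = 3.616687 rad, q = (φ − β) mod 2π = 5.941465 rad → L = 2.18·(3.616687 + 10.923161 + 5.941465) = 2.18·20.481313 = 44.649262 m
RSL: p² = d² − 2 + 2cos(α−β) − 2d(sin α + sin β) = 86.787883; p = √p² = 9.316001; φ = atan2(cos α + cos β, d − sin α − sin β) − atan2(2, p) = -0.221718 rad; t = (α − φ) mod 2π = 3.078098 rad, q = (β − φ) mod 2π = 0.753319 rad → L = 2.18·(3.078098 + 9.316001 + 0.753319) = 2.18·13.147419 = 28.661372 m
RLR: c = (6 − d² + 2cos(α−β) + 2d(sin α − sin β))/8 = -13.305432, |c| > 1 → infeasible
LRL: c = (6 − d² + 2cos(α−β) − 2d(sin α − sin β))/8 = -12.142030, |c| > 1 → infeasible
Shortest: RSL with L = 28.661372 m ≈ 28.6614 m
Convert RSL to answer units (arcs ×180/π): t = 3.078098·180/π = 176.3620°, p = ρ·p = 2.18·9.316001 = 20.3089 m, q = 0.753319·180/π = 43.1620°, L = 28.6614 m.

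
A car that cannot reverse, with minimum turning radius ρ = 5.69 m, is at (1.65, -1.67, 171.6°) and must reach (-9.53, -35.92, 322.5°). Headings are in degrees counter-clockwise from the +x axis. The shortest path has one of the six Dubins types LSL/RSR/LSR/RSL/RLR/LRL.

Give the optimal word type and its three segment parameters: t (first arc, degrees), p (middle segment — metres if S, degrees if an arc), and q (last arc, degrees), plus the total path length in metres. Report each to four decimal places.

LSL: t = 82.4606°, p = 25.0708 m, q = 68.4394°, L = 40.0565 m

Let ψ = atan2(Δy, Δx) = atan2(-34.25, -11.18) = -108.0779° be the start→goal bearing.
Normalize: d = |goal − start| / ρ = 36.028529/5.69 = 6.331903, α = (θ_start − ψ) mod 360° = 279.6779° = 4.881300 rad, β = (θ_goal − ψ) mod 360° = 70.5779° = 1.231817 rad.
Common terms: sin α = -0.985768, cos α = 0.168109, sin β = 0.943094, cos β = 0.332525, cos(α−β) = -0.873772, d² = 40.092998. Work in radians in the unit-radius frame; every candidate has L = ρ·(t + p + q).
LSL: p² = 2 + d² − 2cos(α−β) + 2d(sin α − sin β) = 19.413797; p = √p² = 4.406109; φ = atan2(cos β − cos α, d + sin α − sin β) = 0.037324 rad; t = (φ − α) mod 2π = 1.439209 rad, q = (β − φ) mod 2π = 1.194492 rad → L = 5.69·(1.439209 + 4.406109 + 1.194492) = 5.69·7.039811 = 40.056524 m
RSR: p² = 2 + d² − 2cos(α−β) + 2d(sin β − sin α) = 68.267287; p = √p² = 8.262402; φ = atan2(cos α − cos β, d − sin α + sin β) = -0.019901 rad; t = (α − φ) mod 2π = 4.901201 rad, q = (φ − β) mod 2π = 5.031468 rad → L = 5.69·(4.901201 + 8.262402 + 5.031468) = 5.69·18.195071 = 103.529953 m
LSR: p² = d² − 2 + 2cos(α−β) + 2d(sin α + sin β) = 35.805038; p = √p² = 5.983731; φ = atan2(−cos α − cos β, d + sin α + sin β) − atan2(−2, p) = 0.243132 rad; t = (φ − α) mod 2π = 1.645017 rad, q = (φ − β) mod 2π = 5.294500 rad → L = 5.69·(1.645017 + 5.983731 + 5.294500) = 5.69·12.923248 = 73.533283 m
RSL: p² = d² − 2 + 2cos(α−β) − 2d(sin α + sin β) = 36.885868; p = √p² = 6.073374; φ = atan2(cos α + cos β, d − sin α − sin β) − atan2(2, p) = -0.239747 rad; t = (α − φ) mod 2π = 5.121047 rad, q = (β − φ) mod 2π = 1.471563 rad → L = 5.69·(5.121047 + 6.073374 + 1.471563) = 5.69·12.665984 = 72.069447 m
RLR: c = (6 − d² + 2cos(α−β) + 2d(sin α − sin β))/8 = -7.533411, |c| > 1 → infeasible
LRL: c = (6 − d² + 2cos(α−β) − 2d(sin α − sin β))/8 = -1.426725, |c| > 1 → infeasible
Shortest: LSL with L = 40.056524 m ≈ 40.0565 m
Convert LSL to answer units (arcs ×180/π): t = 1.439209·180/π = 82.4606°, p = ρ·p = 5.69·4.406109 = 25.0708 m, q = 1.194492·180/π = 68.4394°, L = 40.0565 m.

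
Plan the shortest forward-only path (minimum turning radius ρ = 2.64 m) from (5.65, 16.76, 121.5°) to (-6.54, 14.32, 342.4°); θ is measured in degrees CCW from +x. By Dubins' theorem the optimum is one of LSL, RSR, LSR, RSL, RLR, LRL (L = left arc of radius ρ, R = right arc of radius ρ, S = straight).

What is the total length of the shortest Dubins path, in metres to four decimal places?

Let ψ = atan2(Δy, Δx) = atan2(-2.44, -12.19) = -168.6810° be the start→goal bearing.
Normalize: d = |goal − start| / ρ = 12.431802/2.64 = 4.709016, α = (θ_start − ψ) mod 360° = 290.1810° = 5.064614 rad, β = (θ_goal − ψ) mod 360° = 151.0810° = 2.636861 rad.
Common terms: sin α = -0.938607, cos α = 0.344987, sin β = 0.483572, cos β = -0.875304, cos(α−β) = -0.755853, d² = 22.174831. Work in radians in the unit-radius frame; every candidate has L = ρ·(t + p + q).
LSL: p² = 2 + d² − 2cos(α−β) + 2d(sin α − sin β) = 12.292406; p = √p² = 3.506053; φ = atan2(cos β − cos α, d + sin α − sin β) = -0.355493 rad; t = (φ − α) mod 2π = 0.863078 rad, q = (β − φ) mod 2π = 2.992355 rad → L = 2.64·(0.863078 + 3.506053 + 2.992355) = 2.64·7.361485 = 19.434320 m
RSR: p² = 2 + d² − 2cos(α−β) + 2d(sin β − sin α) = 39.080670; p = √p² = 6.251453; φ = atan2(cos α − cos β, d − sin α + sin β) = 0.196463 rad; t = (α − φ) mod 2π = 4.868152 rad, q = (φ − β) mod 2π = 3.842787 rad → L = 2.64·(4.868152 + 6.251453 + 3.842787) = 2.64·14.962392 = 39.500714 m
LSR: p² = d² − 2 + 2cos(α−β) + 2d(sin α + sin β) = 14.377589; p = √p² = 3.791779; φ = atan2(−cos α − cos β, d + sin α + sin β) − atan2(−2, p) = 0.609395 rad; t = (φ − α) mod 2π = 1.827966 rad, q = (φ − β) mod 2π = 4.255719 rad → L = 2.64·(1.827966 + 3.791779 + 4.255719) = 2.64·9.875464 = 26.071225 m
RSL: p² = d² − 2 + 2cos(α−β) − 2d(sin α + sin β) = 22.948659; p = √p² = 4.790476; φ = atan2(cos α + cos β, d − sin α − sin β) − atan2(2, p) = -0.497832 rad; t = (α − φ) mod 2π = 5.562446 rad, q = (β − φ) mod 2π = 3.134693 rad → L = 2.64·(5.562446 + 4.790476 + 3.134693) = 2.64·13.487616 = 35.607305 m
RLR: c = (6 − d² + 2cos(α−β) + 2d(sin α − sin β))/8 = -3.885084, |c| > 1 → infeasible
LRL: c = (6 − d² + 2cos(α−β) − 2d(sin α − sin β))/8 = -0.536551; p = 2π − arccos c = 4.146045 rad; φ = atan2(cos β − cos α, d + sin α − sin β) = -0.355493 rad; t = (φ − α + p/2) mod 2π = 2.936100 rad, q = (β − α − t + p) mod 2π = 5.065377 rad → L = 2.64·(2.936100 + 4.146045 + 5.065377) = 2.64·12.147522 = 32.069457 m
Shortest: LSL with L = 19.434320 m ≈ 19.4343 m

19.4343 m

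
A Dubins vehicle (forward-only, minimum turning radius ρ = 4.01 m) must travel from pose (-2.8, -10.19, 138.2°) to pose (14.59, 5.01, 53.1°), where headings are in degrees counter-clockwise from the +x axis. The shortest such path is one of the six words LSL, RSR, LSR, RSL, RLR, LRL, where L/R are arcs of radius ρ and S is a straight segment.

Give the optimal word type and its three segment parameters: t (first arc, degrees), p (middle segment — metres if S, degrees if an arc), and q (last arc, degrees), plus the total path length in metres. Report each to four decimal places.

Let ψ = atan2(Δy, Δx) = atan2(15.20, 17.39) = 41.1556° be the start→goal bearing.
Normalize: d = |goal − start| / ρ = 23.096582/4.01 = 5.759746, α = (θ_start − ψ) mod 360° = 97.0444° = 1.693745 rad, β = (θ_goal − ψ) mod 360° = 11.9444° = 0.208469 rad.
Common terms: sin α = 0.992451, cos α = -0.122639, sin β = 0.206963, cos β = 0.978349, cos(α−β) = 0.085417, d² = 33.174676. Work in radians in the unit-radius frame; every candidate has L = ρ·(t + p + q).
LSL: p² = 2 + d² − 2cos(α−β) + 2d(sin α − sin β) = 44.052274; p = √p² = 6.637189; φ = atan2(cos β − cos α, d + sin α − sin β) = 0.166652 rad; t = (φ − α) mod 2π = 4.756093 rad, q = (β − φ) mod 2π = 0.041817 rad → L = 4.01·(4.756093 + 6.637189 + 0.041817) = 4.01·11.435099 = 45.854746 m
RSR: p² = 2 + d² − 2cos(α−β) + 2d(sin β − sin α) = 25.955410; p = √p² = 5.094645; φ = atan2(cos α − cos β, d − sin α + sin β) = -0.217825 rad; t = (α − φ) mod 2π = 1.911570 rad, q = (φ − β) mod 2π = 5.856891 rad → L = 4.01·(1.911570 + 5.094645 + 5.856891) = 4.01·12.863106 = 51.581054 m
LSR: p² = d² − 2 + 2cos(α−β) + 2d(sin α + sin β) = 45.162150; p = √p² = 6.720279; φ = atan2(−cos α − cos β, d + sin α + sin β) − atan2(−2, p) = 0.166912 rad; t = (φ − α) mod 2π = 4.756353 rad, q = (φ − β) mod 2π = 6.241628 rad → L = 4.01·(4.756353 + 6.720279 + 6.241628) = 4.01·17.718260 = 71.050222 m
RSL: p² = d² − 2 + 2cos(α−β) − 2d(sin α + sin β) = 17.528869; p = √p² = 4.186749; φ = atan2(cos α + cos β, d − sin α − sin β) − atan2(2, p) = -0.260162 rad; t = (α − φ) mod 2π = 1.953906 rad, q = (β − φ) mod 2π = 0.468631 rad → L = 4.01·(1.953906 + 4.186749 + 0.468631) = 4.01·6.609287 = 26.503240 m
RLR: c = (6 − d² + 2cos(α−β) + 2d(sin α − sin β))/8 = -2.244426, |c| > 1 → infeasible
LRL: c = (6 − d² + 2cos(α−β) − 2d(sin α − sin β))/8 = -4.506534, |c| > 1 → infeasible
Shortest: RSL with L = 26.503240 m ≈ 26.5032 m
Convert RSL to answer units (arcs ×180/π): t = 1.953906·180/π = 111.9506°, p = ρ·p = 4.01·4.186749 = 16.7889 m, q = 0.468631·180/π = 26.8506°, L = 26.5032 m.

RSL: t = 111.9506°, p = 16.7889 m, q = 26.8506°, L = 26.5032 m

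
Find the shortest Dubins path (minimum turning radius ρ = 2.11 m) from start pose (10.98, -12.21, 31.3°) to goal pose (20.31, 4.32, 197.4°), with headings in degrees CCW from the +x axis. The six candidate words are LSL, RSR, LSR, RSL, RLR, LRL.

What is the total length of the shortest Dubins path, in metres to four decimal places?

22.9661 m

Let ψ = atan2(Δy, Δx) = atan2(16.53, 9.33) = 60.5584° be the start→goal bearing.
Normalize: d = |goal − start| / ρ = 18.981301/2.11 = 8.995877, α = (θ_start − ψ) mod 360° = 330.7416° = 5.772530 rad, β = (θ_goal − ψ) mod 360° = 136.8416° = 2.388337 rad.
Common terms: sin α = -0.488749, cos α = 0.872424, sin β = 0.684017, cos β = -0.729466, cos(α−β) = -0.970716, d² = 80.925810. Work in radians in the unit-radius frame; every candidate has L = ρ·(t + p + q).
LSL: p² = 2 + d² − 2cos(α−β) + 2d(sin α − sin β) = 63.767117; p = √p² = 7.985432; φ = atan2(cos β − cos α, d + sin α − sin β) = -0.201972 rad; t = (φ − α) mod 2π = 0.308683 rad, q = (β − φ) mod 2π = 2.590309 rad → L = 2.11·(0.308683 + 7.985432 + 2.590309) = 2.11·10.884423 = 22.966133 m
RSR: p² = 2 + d² − 2cos(α−β) + 2d(sin β − sin α) = 105.967369; p = √p² = 10.294045; φ = atan2(cos α − cos β, d − sin α + sin β) = 0.156248 rad; t = (α − φ) mod 2π = 5.616282 rad, q = (φ − β) mod 2π = 4.051097 rad → L = 2.11·(5.616282 + 10.294045 + 4.051097) = 2.11·19.961424 = 42.118605 m
LSR: p² = d² − 2 + 2cos(α−β) + 2d(sin α + sin β) = 80.497601; p = √p² = 8.972046; φ = atan2(−cos α − cos β, d + sin α + sin β) − atan2(−2, p) = 0.203776 rad; t = (φ − α) mod 2π = 0.714431 rad, q = (φ − β) mod 2π = 4.098625 rad → L = 2.11·(0.714431 + 8.972046 + 4.098625) = 2.11·13.785101 = 29.086563 m
RSL: p² = d² − 2 + 2cos(α−β) − 2d(sin α + sin β) = 73.471154; p = √p² = 8.571532; φ = atan2(cos α + cos β, d − sin α − sin β) − atan2(2, p) = -0.212987 rad; t = (α − φ) mod 2π = 5.985517 rad, q = (β − φ) mod 2π = 2.601323 rad → L = 2.11·(5.985517 + 8.571532 + 2.601323) = 2.11·17.158371 = 36.204164 m
RLR: c = (6 − d² + 2cos(α−β) + 2d(sin α − sin β))/8 = -12.245921, |c| > 1 → infeasible
LRL: c = (6 − d² + 2cos(α−β) − 2d(sin α − sin β))/8 = -6.970890, |c| > 1 → infeasible
Shortest: LSL with L = 22.966133 m ≈ 22.9661 m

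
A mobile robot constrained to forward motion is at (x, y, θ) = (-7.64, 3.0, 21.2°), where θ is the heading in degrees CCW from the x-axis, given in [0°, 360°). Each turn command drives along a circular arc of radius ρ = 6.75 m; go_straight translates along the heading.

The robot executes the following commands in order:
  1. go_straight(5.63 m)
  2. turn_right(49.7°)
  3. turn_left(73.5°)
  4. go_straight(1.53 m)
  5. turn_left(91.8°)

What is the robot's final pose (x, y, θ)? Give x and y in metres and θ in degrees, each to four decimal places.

set_pose: (x, y, θ) = (-7.6400, 3.0000, 21.2000°), ρ = 6.75
go_straight(5.63): x += 5.63·cos θ, y += 5.63·sin θ → (-2.3910, 5.0359, 21.2000°)
turn_right(49.7°): centre at ρ to the right, rotate −49.7° → (3.2708, 4.6748, -28.5000° ≡ 331.5000°)
turn_left(73.5°): centre at ρ to the left, rotate +73.5° → (11.2646, 5.8338, 405.0000° ≡ 45.0000°)
go_straight(1.53): x += 1.53·cos θ, y += 1.53·sin θ → (12.3464, 6.9157, 45.0000°)
turn_left(91.8°): centre at ρ to the left, rotate +91.8° → (12.1942, 16.6092, 136.8000°)

(12.1942, 16.6092, 136.8000°)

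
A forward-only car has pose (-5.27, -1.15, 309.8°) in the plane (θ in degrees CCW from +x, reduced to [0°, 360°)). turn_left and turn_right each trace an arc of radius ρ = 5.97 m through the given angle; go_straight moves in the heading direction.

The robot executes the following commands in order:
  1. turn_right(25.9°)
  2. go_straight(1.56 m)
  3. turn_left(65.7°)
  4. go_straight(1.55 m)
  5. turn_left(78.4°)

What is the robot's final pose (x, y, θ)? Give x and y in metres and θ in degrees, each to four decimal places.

(9.1683, -6.1337, 68.0000°)

set_pose: (x, y, θ) = (-5.2700, -1.1500, 309.8000°), ρ = 5.97
turn_right(25.9°): centre at ρ to the right, rotate −25.9° → (-4.0615, -3.5373, 283.9000°)
go_straight(1.56): x += 1.56·cos θ, y += 1.56·sin θ → (-3.6867, -5.0516, 283.9000°)
turn_left(65.7°): centre at ρ to the left, rotate +65.7° → (1.0308, -9.4894, 349.6000°)
go_straight(1.55): x += 1.55·cos θ, y += 1.55·sin θ → (2.5553, -9.7692, 349.6000°)
turn_left(78.4°): centre at ρ to the left, rotate +78.4° → (9.1683, -6.1337, 428.0000° ≡ 68.0000°)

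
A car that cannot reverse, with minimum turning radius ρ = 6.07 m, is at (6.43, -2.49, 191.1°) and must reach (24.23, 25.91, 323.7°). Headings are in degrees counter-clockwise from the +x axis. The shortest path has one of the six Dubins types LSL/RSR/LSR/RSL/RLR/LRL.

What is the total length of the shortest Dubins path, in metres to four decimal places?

Let ψ = atan2(Δy, Δx) = atan2(28.40, 17.80) = 57.9221° be the start→goal bearing.
Normalize: d = |goal − start| / ρ = 33.517160/6.07 = 5.521773, α = (θ_start − ψ) mod 360° = 133.1779° = 2.324392 rad, β = (θ_goal − ψ) mod 360° = 265.7779° = 4.638699 rad.
Common terms: sin α = 0.729233, cos α = -0.684265, sin β = -0.997286, cos β = -0.073624, cos(α−β) = -0.676876, d² = 30.489973. Work in radians in the unit-radius frame; every candidate has L = ρ·(t + p + q).
LSL: p² = 2 + d² − 2cos(α−β) + 2d(sin α − sin β) = 52.910617; p = √p² = 7.273968; φ = atan2(cos β − cos α, d + sin α − sin β) = 0.084048 rad; t = (φ − α) mod 2π = 4.042841 rad, q = (β − φ) mod 2π = 4.554651 rad → L = 6.07·(4.042841 + 7.273968 + 4.554651) = 6.07·15.871460 = 96.339764 m
RSR: p² = 2 + d² − 2cos(α−β) + 2d(sin β − sin α) = 14.776832; p = √p² = 3.844065; φ = atan2(cos α − cos β, d − sin α + sin β) = -0.159529 rad; t = (α − φ) mod 2π = 2.483921 rad, q = (φ − β) mod 2π = 1.484958 rad → L = 6.07·(2.483921 + 3.844065 + 1.484958) = 6.07·7.812943 = 47.424566 m
LSR: p² = d² − 2 + 2cos(α−β) + 2d(sin α + sin β) = 24.175965; p = √p² = 4.916906; φ = atan2(−cos α − cos β, d + sin α + sin β) − atan2(−2, p) = 0.529589 rad; t = (φ − α) mod 2π = 4.488383 rad, q = (φ − β) mod 2π = 2.174076 rad → L = 6.07·(4.488383 + 4.916906 + 2.174076) = 6.07·11.579365 = 70.286743 m
RSL: p² = d² − 2 + 2cos(α−β) − 2d(sin α + sin β) = 30.096477; p = √p² = 5.486026; φ = atan2(cos α + cos β, d − sin α − sin β) − atan2(2, p) = -0.479749 rad; t = (α − φ) mod 2π = 2.804141 rad, q = (β − φ) mod 2π = 5.118448 rad → L = 6.07·(2.804141 + 5.486026 + 5.118448) = 6.07·13.408614 = 81.390290 m
RLR: c = (6 − d² + 2cos(α−β) + 2d(sin α − sin β))/8 = -0.847104; p = 2π − arccos c = 3.701877 rad; φ = atan2(cos α − cos β, d − sin α + sin β) = -0.159529 rad; t = (α − φ + p/2) mod 2π = 4.334860 rad, q = (α − β − t + p) mod 2π = 3.335896 rad → L = 6.07·(4.334860 + 3.701877 + 3.335896) = 6.07·11.372633 = 69.031880 m
LRL: c = (6 − d² + 2cos(α−β) − 2d(sin α − sin β))/8 = -5.613827, |c| > 1 → infeasible
Shortest: RSR with L = 47.424566 m ≈ 47.4246 m

47.4246 m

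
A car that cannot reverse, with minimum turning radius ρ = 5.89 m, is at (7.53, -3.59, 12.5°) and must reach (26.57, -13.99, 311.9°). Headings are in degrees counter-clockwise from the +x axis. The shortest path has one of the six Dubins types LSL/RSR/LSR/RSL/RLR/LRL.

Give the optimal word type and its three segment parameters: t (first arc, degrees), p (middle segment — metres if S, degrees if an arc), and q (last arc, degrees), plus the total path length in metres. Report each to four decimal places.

Let ψ = atan2(Δy, Δx) = atan2(-10.40, 19.04) = -28.6442° be the start→goal bearing.
Normalize: d = |goal − start| / ρ = 21.695198/5.89 = 3.683395, α = (θ_start − ψ) mod 360° = 41.1442° = 0.718101 rad, β = (θ_goal − ψ) mod 360° = 340.5442° = 5.943617 rad.
Common terms: sin α = 0.657956, cos α = 0.753056, sin β = -0.333080, cos β = 0.942899, cos(α−β) = 0.490904, d² = 13.567400. Work in radians in the unit-radius frame; every candidate has L = ρ·(t + p + q).
LSL: p² = 2 + d² − 2cos(α−β) + 2d(sin α − sin β) = 21.886347; p = √p² = 4.678285; φ = atan2(cos β − cos α, d + sin α − sin β) = 0.040591 rad; t = (φ − α) mod 2π = 5.605674 rad, q = (β − φ) mod 2π = 5.903027 rad → L = 5.89·(5.605674 + 4.678285 + 5.903027) = 5.89·16.186986 = 95.341346 m
RSR: p² = 2 + d² − 2cos(α−β) + 2d(sin β − sin α) = 7.284838; p = √p² = 2.699044; φ = atan2(cos α − cos β, d − sin α + sin β) = -0.070395 rad; t = (α − φ) mod 2π = 0.788496 rad, q = (φ − β) mod 2π = 0.269173 rad → L = 5.89·(0.788496 + 2.699044 + 0.269173) = 5.89·3.756713 = 22.127042 m
LSR: p² = d² − 2 + 2cos(α−β) + 2d(sin α + sin β) = 14.942503; p = √p² = 3.865553; φ = atan2(−cos α − cos β, d + sin α + sin β) − atan2(−2, p) = 0.077191 rad; t = (φ − α) mod 2π = 5.642275 rad, q = (φ − β) mod 2π = 0.416759 rad → L = 5.89·(5.642275 + 3.865553 + 0.416759) = 5.89·9.924587 = 58.455819 m
RSL: p² = d² − 2 + 2cos(α−β) − 2d(sin α + sin β) = 10.155912; p = √p² = 3.186834; φ = atan2(cos α + cos β, d − sin α − sin β) − atan2(2, p) = -0.092837 rad; t = (α − φ) mod 2π = 0.810939 rad, q = (β − φ) mod 2π = 6.036455 rad → L = 5.89·(0.810939 + 3.186834 + 6.036455) = 5.89·10.034228 = 59.101601 m
RLR: c = (6 − d² + 2cos(α−β) + 2d(sin α − sin β))/8 = 0.089395; p = 2π − arccos c = 4.801904 rad; φ = atan2(cos α − cos β, d − sin α + sin β) = -0.070395 rad; t = (α − φ + p/2) mod 2π = 3.189448 rad, q = (α − β − t + p) mod 2π = 2.670125 rad → L = 5.89·(3.189448 + 4.801904 + 2.670125) = 5.89·10.661477 = 62.796099 m
LRL: c = (6 − d² + 2cos(α−β) − 2d(sin α − sin β))/8 = -1.735793, |c| > 1 → infeasible
Shortest: RSR with L = 22.127042 m ≈ 22.1270 m
Convert RSR to answer units (arcs ×180/π): t = 0.788496·180/π = 45.1775°, p = ρ·p = 5.89·2.699044 = 15.8974 m, q = 0.269173·180/π = 15.4225°, L = 22.1270 m.

RSR: t = 45.1775°, p = 15.8974 m, q = 15.4225°, L = 22.1270 m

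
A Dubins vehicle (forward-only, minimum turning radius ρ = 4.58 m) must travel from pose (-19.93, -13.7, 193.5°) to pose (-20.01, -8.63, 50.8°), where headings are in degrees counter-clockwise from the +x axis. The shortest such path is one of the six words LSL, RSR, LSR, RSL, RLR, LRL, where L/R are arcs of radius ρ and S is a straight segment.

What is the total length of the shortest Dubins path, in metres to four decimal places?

31.2958 m

Let ψ = atan2(Δy, Δx) = atan2(5.07, -0.08) = 90.9040° be the start→goal bearing.
Normalize: d = |goal − start| / ρ = 5.070631/4.58 = 1.107125, α = (θ_start − ψ) mod 360° = 102.5960° = 1.790638 rad, β = (θ_goal − ψ) mod 360° = 319.8960° = 5.583238 rad.
Common terms: sin α = 0.975932, cos α = -0.218075, sin β = -0.644177, cos β = 0.764876, cos(α−β) = -0.795473, d² = 1.225725. Work in radians in the unit-radius frame; every candidate has L = ρ·(t + p + q).
LSL: p² = 2 + d² − 2cos(α−β) + 2d(sin α − sin β) = 8.403997; p = √p² = 2.898965; φ = atan2(cos β − cos α, d + sin α − sin β) = 0.345928 rad; t = (φ − α) mod 2π = 4.838475 rad, q = (β − φ) mod 2π = 5.237310 rad → L = 4.58·(4.838475 + 2.898965 + 5.237310) = 4.58·12.974751 = 59.424358 m
RSR: p² = 2 + d² − 2cos(α−β) + 2d(sin β − sin α) = 1.229347; p = √p² = 1.108759; φ = atan2(cos α − cos β, d − sin α + sin β) = -2.051796 rad; t = (α − φ) mod 2π = 3.842434 rad, q = (φ − β) mod 2π = 4.931337 rad → L = 4.58·(3.842434 + 1.108759 + 4.931337) = 4.58·9.882529 = 45.261984 m
LSR: p² = d² − 2 + 2cos(α−β) + 2d(sin α + sin β) = -1.630634 < 0 → infeasible
RSL: p² = d² − 2 + 2cos(α−β) − 2d(sin α + sin β) = -3.099810 < 0 → infeasible
RLR: c = (6 − d² + 2cos(α−β) + 2d(sin α − sin β))/8 = 0.846332; p = 2π − arccos c = 5.721449 rad; φ = atan2(cos α − cos β, d − sin α + sin β) = -2.051796 rad; t = (α − φ + p/2) mod 2π = 0.419973 rad, q = (α − β − t + p) mod 2π = 1.508876 rad → L = 4.58·(0.419973 + 5.721449 + 1.508876) = 4.58·7.650298 = 35.038365 m
LRL: c = (6 − d² + 2cos(α−β) − 2d(sin α − sin β))/8 = -0.050500; p = 2π − arccos c = 4.661868 rad; φ = atan2(cos β − cos α, d + sin α − sin β) = 0.345928 rad; t = (φ − α + p/2) mod 2π = 0.886224 rad, q = (β − α − t + p) mod 2π = 1.285059 rad → L = 4.58·(0.886224 + 4.661868 + 1.285059) = 4.58·6.833151 = 31.295831 m
Shortest: LRL with L = 31.295831 m ≈ 31.2958 m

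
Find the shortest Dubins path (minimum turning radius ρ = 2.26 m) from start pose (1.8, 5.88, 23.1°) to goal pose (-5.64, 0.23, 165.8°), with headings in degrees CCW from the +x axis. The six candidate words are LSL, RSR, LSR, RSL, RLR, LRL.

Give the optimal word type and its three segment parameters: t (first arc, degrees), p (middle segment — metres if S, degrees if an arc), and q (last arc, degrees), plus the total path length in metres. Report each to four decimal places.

Let ψ = atan2(Δy, Δx) = atan2(-5.65, -7.44) = -142.7867° be the start→goal bearing.
Normalize: d = |goal − start| / ρ = 9.342168/2.26 = 4.133703, α = (θ_start − ψ) mod 360° = 165.8867° = 2.895268 rad, β = (θ_goal − ψ) mod 360° = 308.5867° = 5.385853 rad.
Common terms: sin α = 0.243841, cos α = -0.969815, sin β = -0.781666, cos β = 0.623697, cos(α−β) = -0.795473, d² = 17.087497. Work in radians in the unit-radius frame; every candidate has L = ρ·(t + p + q).
LSL: p² = 2 + d² − 2cos(α−β) + 2d(sin α − sin β) = 29.156724; p = √p² = 5.399697; φ = atan2(cos β − cos α, d + sin α − sin β) = 0.299572 rad; t = (φ − α) mod 2π = 3.687489 rad, q = (β − φ) mod 2π = 5.086281 rad → L = 2.26·(3.687489 + 5.399697 + 5.086281) = 2.26·14.173467 = 32.032035 m
RSR: p² = 2 + d² − 2cos(α−β) + 2d(sin β − sin α) = 12.200164; p = √p² = 3.492873; φ = atan2(cos α − cos β, d − sin α + sin β) = -0.473741 rad; t = (α − φ) mod 2π = 3.369009 rad, q = (φ − β) mod 2π = 0.423591 rad → L = 2.26·(3.369009 + 3.492873 + 0.423591) = 2.26·7.285474 = 16.465171 m
LSR: p² = d² − 2 + 2cos(α−β) + 2d(sin α + sin β) = 9.050134; p = √p² = 3.008344; φ = atan2(−cos α − cos β, d + sin α + sin β) − atan2(−2, p) = 0.682680 rad; t = (φ − α) mod 2π = 4.070597 rad, q = (φ − β) mod 2π = 1.580012 rad → L = 2.26·(4.070597 + 3.008344 + 1.580012) = 2.26·8.658953 = 19.569234 m
RSL: p² = d² − 2 + 2cos(α−β) − 2d(sin α + sin β) = 17.942966; p = √p² = 4.235914; φ = atan2(cos α + cos β, d − sin α − sin β) − atan2(2, p) = -0.515079 rad; t = (α − φ) mod 2π = 3.410347 rad, q = (β − φ) mod 2π = 5.900932 rad → L = 2.26·(3.410347 + 4.235914 + 5.900932) = 2.26·13.547193 = 30.616655 m
RLR: c = (6 − d² + 2cos(α−β) + 2d(sin α − sin β))/8 = -0.525020; p = 2π − arccos c = 4.159650 rad; φ = atan2(cos α − cos β, d − sin α + sin β) = -0.473741 rad; t = (α − φ + p/2) mod 2π = 5.448834 rad, q = (α − β − t + p) mod 2π = 2.503416 rad → L = 2.26·(5.448834 + 4.159650 + 2.503416) = 2.26·12.111900 = 27.372894 m
LRL: c = (6 − d² + 2cos(α−β) − 2d(sin α − sin β))/8 = -2.644591, |c| > 1 → infeasible
Shortest: RSR with L = 16.465171 m ≈ 16.4652 m
Convert RSR to answer units (arcs ×180/π): t = 3.369009·180/π = 193.0300°, p = ρ·p = 2.26·3.492873 = 7.8939 m, q = 0.423591·180/π = 24.2700°, L = 16.4652 m.

RSR: t = 193.0300°, p = 7.8939 m, q = 24.2700°, L = 16.4652 m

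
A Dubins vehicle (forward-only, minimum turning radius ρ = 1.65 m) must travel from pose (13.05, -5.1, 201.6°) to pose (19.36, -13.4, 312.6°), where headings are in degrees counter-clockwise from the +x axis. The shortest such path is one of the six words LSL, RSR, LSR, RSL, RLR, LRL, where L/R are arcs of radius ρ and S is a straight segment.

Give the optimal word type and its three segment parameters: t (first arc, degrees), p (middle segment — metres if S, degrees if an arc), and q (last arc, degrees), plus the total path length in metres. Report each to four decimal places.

LSR: t = 119.3891°, p = 8.4492 m, q = 8.3891°, L = 12.1290 m

Let ψ = atan2(Δy, Δx) = atan2(-8.30, 6.31) = -52.7564° be the start→goal bearing.
Normalize: d = |goal − start| / ρ = 10.426222/1.65 = 6.318922, α = (θ_start − ψ) mod 360° = 254.3564° = 4.439357 rad, β = (θ_goal − ψ) mod 360° = 5.3564° = 0.093487 rad.
Common terms: sin α = -0.962958, cos α = -0.269652, sin β = 0.093351, cos β = 0.995633, cos(α−β) = -0.358368, d² = 39.928779. Work in radians in the unit-radius frame; every candidate has L = ρ·(t + p + q).
LSL: p² = 2 + d² − 2cos(α−β) + 2d(sin α − sin β) = 29.296050; p = √p² = 5.412583; φ = atan2(cos β − cos α, d + sin α − sin β) = 0.235951 rad; t = (φ − α) mod 2π = 2.079779 rad, q = (β − φ) mod 2π = 6.140722 rad → L = 1.65·(2.079779 + 5.412583 + 6.140722) = 1.65·13.633083 = 22.494587 m
RSR: p² = 2 + d² − 2cos(α−β) + 2d(sin β − sin α) = 55.994980; p = √p² = 7.482979; φ = atan2(cos α − cos β, d − sin α + sin β) = -0.169905 rad; t = (α − φ) mod 2π = 4.609262 rad, q = (φ − β) mod 2π = 6.019793 rad → L = 1.65·(4.609262 + 7.482979 + 6.019793) = 1.65·18.112034 = 29.884857 m
LSR: p² = d² − 2 + 2cos(α−β) + 2d(sin α + sin β) = 26.222088; p = √p² = 5.120751; φ = atan2(−cos α − cos β, d + sin α + sin β) − atan2(−2, p) = 0.239904 rad; t = (φ − α) mod 2π = 2.083733 rad, q = (φ − β) mod 2π = 0.146417 rad → L = 1.65·(2.083733 + 5.120751 + 0.146417) = 1.65·7.350901 = 12.128986 m
RSL: p² = d² − 2 + 2cos(α−β) − 2d(sin α + sin β) = 48.201998; p = √p² = 6.942766; φ = atan2(cos α + cos β, d − sin α − sin β) − atan2(2, p) = -0.179826 rad; t = (α − φ) mod 2π = 4.619183 rad, q = (β − φ) mod 2π = 0.273313 rad → L = 1.65·(4.619183 + 6.942766 + 0.273313) = 1.65·11.835261 = 19.528181 m
RLR: c = (6 − d² + 2cos(α−β) + 2d(sin α − sin β))/8 = -5.999372, |c| > 1 → infeasible
LRL: c = (6 − d² + 2cos(α−β) − 2d(sin α − sin β))/8 = -2.662006, |c| > 1 → infeasible
Shortest: LSR with L = 12.128986 m ≈ 12.1290 m
Convert LSR to answer units (arcs ×180/π): t = 2.083733·180/π = 119.3891°, p = ρ·p = 1.65·5.120751 = 8.4492 m, q = 0.146417·180/π = 8.3891°, L = 12.1290 m.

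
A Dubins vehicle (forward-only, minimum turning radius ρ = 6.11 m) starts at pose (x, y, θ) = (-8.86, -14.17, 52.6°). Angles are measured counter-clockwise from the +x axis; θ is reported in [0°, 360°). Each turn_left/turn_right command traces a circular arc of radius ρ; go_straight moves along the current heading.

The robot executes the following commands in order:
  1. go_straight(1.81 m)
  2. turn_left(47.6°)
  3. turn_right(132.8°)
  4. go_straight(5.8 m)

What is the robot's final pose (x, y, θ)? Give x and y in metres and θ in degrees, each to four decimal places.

(7.5905, -4.8346, 327.4000°)

set_pose: (x, y, θ) = (-8.8600, -14.1700, 52.6000°), ρ = 6.11
go_straight(1.81): x += 1.81·cos θ, y += 1.81·sin θ → (-7.7606, -12.7321, 52.6000°)
turn_left(47.6°): centre at ρ to the left, rotate +47.6° → (-6.6011, -7.9391, 100.2000°)
turn_right(132.8°): centre at ρ to the right, rotate −132.8° → (2.7042, -1.7097, -32.6000° ≡ 327.4000°)
go_straight(5.8): x += 5.8·cos θ, y += 5.8·sin θ → (7.5905, -4.8346, 327.4000°)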